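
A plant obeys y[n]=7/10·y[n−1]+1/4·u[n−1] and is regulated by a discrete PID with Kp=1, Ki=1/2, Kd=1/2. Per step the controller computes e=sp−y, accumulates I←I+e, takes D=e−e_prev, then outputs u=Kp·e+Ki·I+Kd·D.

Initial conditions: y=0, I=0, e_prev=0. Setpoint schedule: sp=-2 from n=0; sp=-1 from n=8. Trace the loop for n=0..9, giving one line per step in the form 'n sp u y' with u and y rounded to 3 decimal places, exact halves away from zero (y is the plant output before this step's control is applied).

0 -2 -4.000 0.000
1 -2 -2.000 -1.000
2 -2 -2.600 -1.200
3 -2 -2.520 -1.490
4 -2 -2.554 -1.673
5 -2 -2.536 -1.810
6 -2 -2.517 -1.901
7 -2 -2.494 -1.960
8 -1 -0.473 -1.995
9 -1 -1.454 -1.515

(exact arithmetic carried between steps; '≈' marks a value shown rounded to 6 d.p. or computed from one; I and e_prev carry over from the previous line; the table rounds u and y to 3 d.p., halves away from zero)
n=0: y=0, sp=-2, e=sp−y=-2; I=-2, D=e−e_prev=-2; u=1·(-2)+1/2·(-2)+1/2·(-2)=-4; next y=7/10·0+1/4·(-4)=-1
n=1: y=-1, sp=-2, e=sp−y=-1; I=-3, D=e−e_prev=1; u=1·(-1)+1/2·(-3)+1/2·1=-2; next y=7/10·(-1)+1/4·(-2)=-1.2
n=2: y=-1.2, sp=-2, e=sp−y=-0.8; I=-3.8, D=e−e_prev=0.2; u=1·(-0.8)+1/2·(-3.8)+1/2·0.2=-2.6; next y=7/10·(-1.2)+1/4·(-2.6)=-1.49
n=3: y=-1.49, sp=-2, e=sp−y=-0.51; I=-4.31, D=e−e_prev=0.29; u=1·(-0.51)+1/2·(-4.31)+1/2·0.29=-2.52; next y=7/10·(-1.49)+1/4·(-2.52)=-1.673
n=4: y=-1.673, sp=-2, e=sp−y=-0.327; I=-4.637, D=e−e_prev=0.183; u=1·(-0.327)+1/2·(-4.637)+1/2·0.183=-2.554; next y=7/10·(-1.673)+1/4·(-2.554)=-1.8096
n=5: y=-1.8096, sp=-2, e=sp−y=-0.1904; I=-4.8274, D=e−e_prev=0.1366; u=1·(-0.1904)+1/2·(-4.8274)+1/2·0.1366=-2.5358; next y=7/10·(-1.8096)+1/4·(-2.5358)=-1.90067
n=6: y=-1.90067, sp=-2, e=sp−y=-0.09933; I=-4.92673, D=e−e_prev=0.09107; u=1·(-0.09933)+1/2·(-4.92673)+1/2·0.09107=-2.51716; next y=7/10·(-1.90067)+1/4·(-2.51716)=-1.959759
n=7: y=-1.959759, sp=-2, e=sp−y=-0.040241; I=-4.966971, D=e−e_prev=0.059089; u=1·(-0.040241)+1/2·(-4.966971)+1/2·0.059089=-2.494182; next y=7/10·(-1.959759)+1/4·(-2.494182)≈-1.995377
n=8: y≈-1.995377, sp=-1, e=sp−y≈0.995377; I≈-3.971594, D=e−e_prev≈1.035618; u=1·0.995377+1/2·(-3.971594)+1/2·1.035618≈-0.472611; next y=7/10·(-1.995377)+1/4·(-0.472611)≈-1.514917
n=9: y≈-1.514917, sp=-1, e=sp−y≈0.514917; I≈-3.456678, D=e−e_prev≈-0.480460; u=1·0.514917+1/2·(-3.456678)+1/2·(-0.480460)≈-1.453652; next y=7/10·(-1.514917)+1/4·(-1.453652)≈-1.423855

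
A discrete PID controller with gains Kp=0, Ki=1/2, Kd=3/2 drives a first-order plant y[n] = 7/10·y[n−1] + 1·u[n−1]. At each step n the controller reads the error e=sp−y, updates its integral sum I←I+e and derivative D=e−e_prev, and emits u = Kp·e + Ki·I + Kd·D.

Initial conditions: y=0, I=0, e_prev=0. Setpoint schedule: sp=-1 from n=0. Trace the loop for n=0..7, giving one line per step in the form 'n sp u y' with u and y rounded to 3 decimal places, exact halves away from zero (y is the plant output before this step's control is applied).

0 -1 -2.000 0.000
1 -1 3.000 -2.000
2 -1 -6.700 1.600
3 -1 11.760 -5.580
4 -1 -23.588 7.854
5 -1 44.024 -18.090
6 -1 -85.250 31.361
7 -1 162.063 -63.297

(exact arithmetic carried between steps; '≈' marks a value shown rounded to 6 d.p. or computed from one; I and e_prev carry over from the previous line; the table rounds u and y to 3 d.p., halves away from zero)
n=0: y=0, sp=-1, e=sp−y=-1; I=-1, D=e−e_prev=-1; u=0·(-1)+1/2·(-1)+3/2·(-1)=-2; next y=7/10·0+1·(-2)=-2
n=1: y=-2, sp=-1, e=sp−y=1; I=0, D=e−e_prev=2; u=0·1+1/2·0+3/2·2=3; next y=7/10·(-2)+1·3=1.6
n=2: y=1.6, sp=-1, e=sp−y=-2.6; I=-2.6, D=e−e_prev=-3.6; u=0·(-2.6)+1/2·(-2.6)+3/2·(-3.6)=-6.7; next y=7/10·1.6+1·(-6.7)=-5.58
n=3: y=-5.58, sp=-1, e=sp−y=4.58; I=1.98, D=e−e_prev=7.18; u=0·4.58+1/2·1.98+3/2·7.18=11.76; next y=7/10·(-5.58)+1·11.76=7.854
n=4: y=7.854, sp=-1, e=sp−y=-8.854; I=-6.874, D=e−e_prev=-13.434; u=0·(-8.854)+1/2·(-6.874)+3/2·(-13.434)=-23.588; next y=7/10·7.854+1·(-23.588)=-18.0902
n=5: y=-18.0902, sp=-1, e=sp−y=17.0902; I=10.2162, D=e−e_prev=25.9442; u=0·17.0902+1/2·10.2162+3/2·25.9442=44.0244; next y=7/10·(-18.0902)+1·44.0244=31.36126
n=6: y=31.36126, sp=-1, e=sp−y=-32.36126; I=-22.14506, D=e−e_prev=-49.45146; u=0·(-32.36126)+1/2·(-22.14506)+3/2·(-49.45146)=-85.24972; next y=7/10·31.36126+1·(-85.24972)=-63.296838
n=7: y=-63.296838, sp=-1, e=sp−y=62.296838; I=40.151778, D=e−e_prev=94.658098; u=0·62.296838+1/2·40.151778+3/2·94.658098=162.063036; next y=7/10·(-63.296838)+1·162.063036≈117.755249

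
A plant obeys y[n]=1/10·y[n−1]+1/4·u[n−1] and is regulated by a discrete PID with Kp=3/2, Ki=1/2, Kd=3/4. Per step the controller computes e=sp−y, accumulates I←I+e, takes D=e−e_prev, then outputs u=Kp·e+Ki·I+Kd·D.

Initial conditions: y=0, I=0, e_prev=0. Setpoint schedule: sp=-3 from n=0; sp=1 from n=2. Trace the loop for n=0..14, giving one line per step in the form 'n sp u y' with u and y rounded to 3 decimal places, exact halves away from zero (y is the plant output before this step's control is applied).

(exact arithmetic carried between steps; '≈' marks a value shown rounded to 6 d.p. or computed from one; I and e_prev carry over from the previous line; the table rounds u and y to 3 d.p., halves away from zero)
n=0: y=0, sp=-3, e=sp−y=-3; I=-3, D=e−e_prev=-3; u=3/2·(-3)+1/2·(-3)+3/4·(-3)=-8.25; next y=1/10·0+1/4·(-8.25)=-2.0625
n=1: y=-2.0625, sp=-3, e=sp−y=-0.9375; I=-3.9375, D=e−e_prev=2.0625; u=3/2·(-0.9375)+1/2·(-3.9375)+3/4·2.0625=-1.828125; next y=1/10·(-2.0625)+1/4·(-1.828125)≈-0.663281
n=2: y≈-0.663281, sp=1, e=sp−y≈1.663281; I≈-2.274219, D=e−e_prev≈2.600781; u=3/2·1.663281+1/2·(-2.274219)+3/4·2.600781≈3.308398; next y=1/10·(-0.663281)+1/4·3.308398≈0.760771
n=3: y≈0.760771, sp=1, e=sp−y≈0.239229; I≈-2.034990, D=e−e_prev≈-1.424053; u=3/2·0.239229+1/2·(-2.034990)+3/4·(-1.424053)≈-1.726692; next y=1/10·0.760771+1/4·(-1.726692)≈-0.355596
n=4: y≈-0.355596, sp=1, e=sp−y≈1.355596; I≈-0.679394, D=e−e_prev≈1.116367; u=3/2·1.355596+1/2·(-0.679394)+3/4·1.116367≈2.530972; next y=1/10·(-0.355596)+1/4·2.530972≈0.597183
n=5: y≈0.597183, sp=1, e=sp−y≈0.402817; I≈-0.276578, D=e−e_prev≈-0.952779; u=3/2·0.402817+1/2·(-0.276578)+3/4·(-0.952779)≈-0.248648; next y=1/10·0.597183+1/4·(-0.248648)≈-0.002444
n=6: y≈-0.002444, sp=1, e=sp−y≈1.002444; I≈0.725866, D=e−e_prev≈0.599627; u=3/2·1.002444+1/2·0.725866+3/4·0.599627≈2.316319; next y=1/10·(-0.002444)+1/4·2.316319≈0.578835
n=7: y≈0.578835, sp=1, e=sp−y≈0.421165; I≈1.147031, D=e−e_prev≈-0.581279; u=3/2·0.421165+1/2·1.147031+3/4·(-0.581279)≈0.769303; next y=1/10·0.578835+1/4·0.769303≈0.250209
n=8: y≈0.250209, sp=1, e=sp−y≈0.749791; I≈1.896821, D=e−e_prev≈0.328626; u=3/2·0.749791+1/2·1.896821+3/4·0.328626≈2.319566; next y=1/10·0.250209+1/4·2.319566≈0.604913
n=9: y≈0.604913, sp=1, e=sp−y≈0.395087; I≈2.291909, D=e−e_prev≈-0.354703; u=3/2·0.395087+1/2·2.291909+3/4·(-0.354703)≈1.472558; next y=1/10·0.604913+1/4·1.472558≈0.428631
n=10: y≈0.428631, sp=1, e=sp−y≈0.571369; I≈2.863278, D=e−e_prev≈0.176282; u=3/2·0.571369+1/2·2.863278+3/4·0.176282≈2.420904; next y=1/10·0.428631+1/4·2.420904≈0.648089
n=11: y≈0.648089, sp=1, e=sp−y≈0.351911; I≈3.215189, D=e−e_prev≈-0.219458; u=3/2·0.351911+1/2·3.215189+3/4·(-0.219458)≈1.970867; next y=1/10·0.648089+1/4·1.970867≈0.557526
n=12: y≈0.557526, sp=1, e=sp−y≈0.442474; I≈3.657663, D=e−e_prev≈0.090563; u=3/2·0.442474+1/2·3.657663+3/4·0.090563≈2.560466; next y=1/10·0.557526+1/4·2.560466≈0.695869
n=13: y≈0.695869, sp=1, e=sp−y≈0.304131; I≈3.961794, D=e−e_prev≈-0.138343; u=3/2·0.304131+1/2·3.961794+3/4·(-0.138343)≈2.333336; next y=1/10·0.695869+1/4·2.333336≈0.652921
n=14: y≈0.652921, sp=1, e=sp−y≈0.347079; I≈4.308873, D=e−e_prev≈0.042948; u=3/2·0.347079+1/2·4.308873+3/4·0.042948≈2.707266; next y=1/10·0.652921+1/4·2.707266≈0.742109

0 -3 -8.250 0.000
1 -3 -1.828 -2.063
2 1 3.308 -0.663
3 1 -1.727 0.761
4 1 2.531 -0.356
5 1 -0.249 0.597
6 1 2.316 -0.002
7 1 0.769 0.579
8 1 2.320 0.250
9 1 1.473 0.605
10 1 2.421 0.429
11 1 1.971 0.648
12 1 2.560 0.558
13 1 2.333 0.696
14 1 2.707 0.653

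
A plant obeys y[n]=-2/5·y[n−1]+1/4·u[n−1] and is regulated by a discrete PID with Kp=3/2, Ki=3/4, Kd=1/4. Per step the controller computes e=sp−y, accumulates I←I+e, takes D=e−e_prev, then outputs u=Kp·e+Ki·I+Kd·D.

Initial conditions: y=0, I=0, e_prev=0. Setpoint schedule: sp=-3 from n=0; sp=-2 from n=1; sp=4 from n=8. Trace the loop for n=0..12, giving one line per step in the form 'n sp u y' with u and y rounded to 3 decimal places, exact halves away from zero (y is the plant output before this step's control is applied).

0 -3 -7.500 0.000
1 -2 -1.813 -1.875
2 -2 -8.055 0.297
3 -2 -3.161 -2.132
4 -2 -9.157 0.063
5 -2 -4.213 -2.314
6 -2 -10.038 -0.127
7 -2 -5.068 -2.459
8 4 4.255 -0.284
9 4 2.860 1.177
10 4 7.675 0.244
11 4 6.316 1.821
12 4 10.771 0.850

(exact arithmetic carried between steps; '≈' marks a value shown rounded to 6 d.p. or computed from one; I and e_prev carry over from the previous line; the table rounds u and y to 3 d.p., halves away from zero)
n=0: y=0, sp=-3, e=sp−y=-3; I=-3, D=e−e_prev=-3; u=3/2·(-3)+3/4·(-3)+1/4·(-3)=-7.5; next y=-2/5·0+1/4·(-7.5)=-1.875
n=1: y=-1.875, sp=-2, e=sp−y=-0.125; I=-3.125, D=e−e_prev=2.875; u=3/2·(-0.125)+3/4·(-3.125)+1/4·2.875=-1.8125; next y=-2/5·(-1.875)+1/4·(-1.8125)=0.296875
n=2: y=0.296875, sp=-2, e=sp−y=-2.296875; I=-5.421875, D=e−e_prev=-2.171875; u=3/2·(-2.296875)+3/4·(-5.421875)+1/4·(-2.171875)≈-8.054688; next y=-2/5·0.296875+1/4·(-8.054688)≈-2.132422
n=3: y≈-2.132422, sp=-2, e=sp−y≈0.132422; I≈-5.289453, D=e−e_prev≈2.429297; u=3/2·0.132422+3/4·(-5.289453)+1/4·2.429297≈-3.161133; next y=-2/5·(-2.132422)+1/4·(-3.161133)≈0.062686
n=4: y≈0.062686, sp=-2, e=sp−y≈-2.062686; I≈-7.352139, D=e−e_prev≈-2.195107; u=3/2·(-2.062686)+3/4·(-7.352139)+1/4·(-2.195107)≈-9.156909; next y=-2/5·0.062686+1/4·(-9.156909)≈-2.314302
n=5: y≈-2.314302, sp=-2, e=sp−y≈0.314302; I≈-7.037837, D=e−e_prev≈2.376987; u=3/2·0.314302+3/4·(-7.037837)+1/4·2.376987≈-4.212679; next y=-2/5·(-2.314302)+1/4·(-4.212679)≈-0.127449
n=6: y≈-0.127449, sp=-2, e=sp−y≈-1.872551; I≈-8.910388, D=e−e_prev≈-2.186852; u=3/2·(-1.872551)+3/4·(-8.910388)+1/4·(-2.186852)≈-10.038330; next y=-2/5·(-0.127449)+1/4·(-10.038330)≈-2.458603
n=7: y≈-2.458603, sp=-2, e=sp−y≈0.458603; I≈-8.451785, D=e−e_prev≈2.331154; u=3/2·0.458603+3/4·(-8.451785)+1/4·2.331154≈-5.068146; next y=-2/5·(-2.458603)+1/4·(-5.068146)≈-0.283595
n=8: y≈-0.283595, sp=4, e=sp−y≈4.283595; I≈-4.168190, D=e−e_prev≈3.824992; u=3/2·4.283595+3/4·(-4.168190)+1/4·3.824992≈4.255499; next y=-2/5·(-0.283595)+1/4·4.255499≈1.177313
n=9: y≈1.177313, sp=4, e=sp−y≈2.822687; I≈-1.345503, D=e−e_prev≈-1.460908; u=3/2·2.822687+3/4·(-1.345503)+1/4·(-1.460908)≈2.859677; next y=-2/5·1.177313+1/4·2.859677≈0.243994
n=10: y≈0.243994, sp=4, e=sp−y≈3.756006; I≈2.410503, D=e−e_prev≈0.933319; u=3/2·3.756006+3/4·2.410503+1/4·0.933319≈7.675216; next y=-2/5·0.243994+1/4·7.675216≈1.821206
n=11: y≈1.821206, sp=4, e=sp−y≈2.178794; I≈4.589297, D=e−e_prev≈-1.577212; u=3/2·2.178794+3/4·4.589297+1/4·(-1.577212)≈6.315860; next y=-2/5·1.821206+1/4·6.315860≈0.850483
n=12: y≈0.850483, sp=4, e=sp−y≈3.149517; I≈7.738814, D=e−e_prev≈0.970724; u=3/2·3.149517+3/4·7.738814+1/4·0.970724≈10.771068; next y=-2/5·0.850483+1/4·10.771068≈2.352574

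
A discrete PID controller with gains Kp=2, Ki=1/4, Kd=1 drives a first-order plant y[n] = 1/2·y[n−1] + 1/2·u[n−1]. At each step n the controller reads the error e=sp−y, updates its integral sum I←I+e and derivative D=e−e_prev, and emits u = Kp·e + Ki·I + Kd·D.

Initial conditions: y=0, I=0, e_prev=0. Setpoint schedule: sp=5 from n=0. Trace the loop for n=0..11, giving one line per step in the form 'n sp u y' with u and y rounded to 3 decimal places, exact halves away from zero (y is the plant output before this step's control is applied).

(exact arithmetic carried between steps; '≈' marks a value shown rounded to 6 d.p. or computed from one; I and e_prev carry over from the previous line; the table rounds u and y to 3 d.p., halves away from zero)
n=0: y=0, sp=5, e=sp−y=5; I=5, D=e−e_prev=5; u=2·5+1/4·5+1·5=16.25; next y=1/2·0+1/2·16.25=8.125
n=1: y=8.125, sp=5, e=sp−y=-3.125; I=1.875, D=e−e_prev=-8.125; u=2·(-3.125)+1/4·1.875+1·(-8.125)=-13.90625; next y=1/2·8.125+1/2·(-13.90625)=-2.890625
n=2: y=-2.890625, sp=5, e=sp−y=7.890625; I=9.765625, D=e−e_prev=11.015625; u=2·7.890625+1/4·9.765625+1·11.015625≈29.238281; next y=1/2·(-2.890625)+1/2·29.238281≈13.173828
n=3: y≈13.173828, sp=5, e=sp−y≈-8.173828; I≈1.591797, D=e−e_prev≈-16.064453; u=2·(-8.173828)+1/4·1.591797+1·(-16.064453)≈-32.014160; next y=1/2·13.173828+1/2·(-32.014160)≈-9.420166
n=4: y≈-9.420166, sp=5, e=sp−y≈14.420166; I≈16.011963, D=e−e_prev≈22.593994; u=2·14.420166+1/4·16.011963+1·22.593994≈55.437317; next y=1/2·(-9.420166)+1/2·55.437317≈23.008575
n=5: y≈23.008575, sp=5, e=sp−y≈-18.008575; I≈-1.996613, D=e−e_prev≈-32.428741; u=2·(-18.008575)+1/4·(-1.996613)+1·(-32.428741)≈-68.945045; next y=1/2·23.008575+1/2·(-68.945045)≈-22.968235
n=6: y≈-22.968235, sp=5, e=sp−y≈27.968235; I≈25.971622, D=e−e_prev≈45.976810; u=2·27.968235+1/4·25.971622+1·45.976810≈108.406186; next y=1/2·(-22.968235)+1/2·108.406186≈42.718976
n=7: y≈42.718976, sp=5, e=sp−y≈-37.718976; I≈-11.747353, D=e−e_prev≈-65.687211; u=2·(-37.718976)+1/4·(-11.747353)+1·(-65.687211)≈-144.062000; next y=1/2·42.718976+1/2·(-144.062000)≈-50.671512
n=8: y≈-50.671512, sp=5, e=sp−y≈55.671512; I≈43.924159, D=e−e_prev≈93.390488; u=2·55.671512+1/4·43.924159+1·93.390488≈215.714552; next y=1/2·(-50.671512)+1/2·215.714552≈82.521520
n=9: y≈82.521520, sp=5, e=sp−y≈-77.521520; I≈-33.597361, D=e−e_prev≈-133.193032; u=2·(-77.521520)+1/4·(-33.597361)+1·(-133.193032)≈-296.635412; next y=1/2·82.521520+1/2·(-296.635412)≈-107.056946
n=10: y≈-107.056946, sp=5, e=sp−y≈112.056946; I≈78.459585, D=e−e_prev≈189.578466; u=2·112.056946+1/4·78.459585+1·189.578466≈433.307254; next y=1/2·(-107.056946)+1/2·433.307254≈163.125154
n=11: y≈163.125154, sp=5, e=sp−y≈-158.125154; I≈-79.665569, D=e−e_prev≈-270.182100; u=2·(-158.125154)+1/4·(-79.665569)+1·(-270.182100)≈-606.348801; next y=1/2·163.125154+1/2·(-606.348801)≈-221.611823

0 5 16.250 0.000
1 5 -13.906 8.125
2 5 29.238 -2.891
3 5 -32.014 13.174
4 5 55.437 -9.420
5 5 -68.945 23.009
6 5 108.406 -22.968
7 5 -144.062 42.719
8 5 215.715 -50.672
9 5 -296.635 82.522
10 5 433.307 -107.057
11 5 -606.349 163.125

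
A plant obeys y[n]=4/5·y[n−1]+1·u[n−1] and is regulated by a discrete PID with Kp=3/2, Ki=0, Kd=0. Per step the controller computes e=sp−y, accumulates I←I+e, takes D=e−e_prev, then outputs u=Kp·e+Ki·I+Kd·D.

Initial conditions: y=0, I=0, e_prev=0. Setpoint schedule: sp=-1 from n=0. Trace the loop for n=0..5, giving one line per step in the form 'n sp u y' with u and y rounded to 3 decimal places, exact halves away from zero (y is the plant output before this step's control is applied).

0 -1 -1.500 0.000
1 -1 0.750 -1.500
2 -1 -0.825 -0.450
3 -1 0.278 -1.185
4 -1 -0.494 -0.671
5 -1 0.046 -1.031

(exact arithmetic carried between steps; '≈' marks a value shown rounded to 6 d.p. or computed from one; I and e_prev carry over from the previous line; the table rounds u and y to 3 d.p., halves away from zero)
n=0: y=0, sp=-1, e=sp−y=-1; I=-1, D=e−e_prev=-1; u=3/2·(-1)+0·(-1)+0·(-1)=-1.5; next y=4/5·0+1·(-1.5)=-1.5
n=1: y=-1.5, sp=-1, e=sp−y=0.5; I=-0.5, D=e−e_prev=1.5; u=3/2·0.5+0·(-0.5)+0·1.5=0.75; next y=4/5·(-1.5)+1·0.75=-0.45
n=2: y=-0.45, sp=-1, e=sp−y=-0.55; I=-1.05, D=e−e_prev=-1.05; u=3/2·(-0.55)+0·(-1.05)+0·(-1.05)=-0.825; next y=4/5·(-0.45)+1·(-0.825)=-1.185
n=3: y=-1.185, sp=-1, e=sp−y=0.185; I=-0.865, D=e−e_prev=0.735; u=3/2·0.185+0·(-0.865)+0·0.735=0.2775; next y=4/5·(-1.185)+1·0.2775=-0.6705
n=4: y=-0.6705, sp=-1, e=sp−y=-0.3295; I=-1.1945, D=e−e_prev=-0.5145; u=3/2·(-0.3295)+0·(-1.1945)+0·(-0.5145)=-0.49425; next y=4/5·(-0.6705)+1·(-0.49425)=-1.03065
n=5: y=-1.03065, sp=-1, e=sp−y=0.03065; I=-1.16385, D=e−e_prev=0.36015; u=3/2·0.03065+0·(-1.16385)+0·0.36015=0.045975; next y=4/5·(-1.03065)+1·0.045975=-0.778545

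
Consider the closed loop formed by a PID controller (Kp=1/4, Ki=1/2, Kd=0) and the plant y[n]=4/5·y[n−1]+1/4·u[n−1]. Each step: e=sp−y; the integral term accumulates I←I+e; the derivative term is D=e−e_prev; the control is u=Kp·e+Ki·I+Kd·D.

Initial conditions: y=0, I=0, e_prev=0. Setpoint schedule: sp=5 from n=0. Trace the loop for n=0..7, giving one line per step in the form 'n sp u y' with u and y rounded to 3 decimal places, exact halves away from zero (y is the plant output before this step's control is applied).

(exact arithmetic carried between steps; '≈' marks a value shown rounded to 6 d.p. or computed from one; I and e_prev carry over from the previous line; the table rounds u and y to 3 d.p., halves away from zero)
n=0: y=0, sp=5, e=sp−y=5; I=5, D=e−e_prev=5; u=1/4·5+1/2·5+0·5=3.75; next y=4/5·0+1/4·3.75=0.9375
n=1: y=0.9375, sp=5, e=sp−y=4.0625; I=9.0625, D=e−e_prev=-0.9375; u=1/4·4.0625+1/2·9.0625+0·(-0.9375)=5.546875; next y=4/5·0.9375+1/4·5.546875≈2.136719
n=2: y≈2.136719, sp=5, e=sp−y≈2.863281; I≈11.925781, D=e−e_prev≈-1.199219; u=1/4·2.863281+1/2·11.925781+0·(-1.199219)≈6.678711; next y=4/5·2.136719+1/4·6.678711≈3.379053
n=3: y≈3.379053, sp=5, e=sp−y≈1.620947; I≈13.546729, D=e−e_prev≈-1.242334; u=1/4·1.620947+1/2·13.546729+0·(-1.242334)≈7.178601; next y=4/5·3.379053+1/4·7.178601≈4.497892
n=4: y≈4.497892, sp=5, e=sp−y≈0.502108; I≈14.048836, D=e−e_prev≈-1.118840; u=1/4·0.502108+1/2·14.048836+0·(-1.118840)≈7.149945; next y=4/5·4.497892+1/4·7.149945≈5.385800
n=5: y≈5.385800, sp=5, e=sp−y≈-0.385800; I≈13.663036, D=e−e_prev≈-0.887908; u=1/4·(-0.385800)+1/2·13.663036+0·(-0.887908)≈6.735068; next y=4/5·5.385800+1/4·6.735068≈5.992407
n=6: y≈5.992407, sp=5, e=sp−y≈-0.992407; I≈12.670629, D=e−e_prev≈-0.606607; u=1/4·(-0.992407)+1/2·12.670629+0·(-0.606607)≈6.087213; next y=4/5·5.992407+1/4·6.087213≈6.315729
n=7: y≈6.315729, sp=5, e=sp−y≈-1.315729; I≈11.354900, D=e−e_prev≈-0.323322; u=1/4·(-1.315729)+1/2·11.354900+0·(-0.323322)≈5.348518; next y=4/5·6.315729+1/4·5.348518≈6.389713

0 5 3.750 0.000
1 5 5.547 0.938
2 5 6.679 2.137
3 5 7.179 3.379
4 5 7.150 4.498
5 5 6.735 5.386
6 5 6.087 5.992
7 5 5.349 6.316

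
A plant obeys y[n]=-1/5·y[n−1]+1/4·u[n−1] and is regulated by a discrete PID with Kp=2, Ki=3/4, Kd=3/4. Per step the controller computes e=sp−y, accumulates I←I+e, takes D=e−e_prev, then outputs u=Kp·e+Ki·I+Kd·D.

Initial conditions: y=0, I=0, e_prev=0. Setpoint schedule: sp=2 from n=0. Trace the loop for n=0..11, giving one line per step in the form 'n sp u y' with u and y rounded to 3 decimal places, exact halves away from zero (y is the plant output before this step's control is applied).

(exact arithmetic carried between steps; '≈' marks a value shown rounded to 6 d.p. or computed from one; I and e_prev carry over from the previous line; the table rounds u and y to 3 d.p., halves away from zero)
n=0: y=0, sp=2, e=sp−y=2; I=2, D=e−e_prev=2; u=2·2+3/4·2+3/4·2=7; next y=-1/5·0+1/4·7=1.75
n=1: y=1.75, sp=2, e=sp−y=0.25; I=2.25, D=e−e_prev=-1.75; u=2·0.25+3/4·2.25+3/4·(-1.75)=0.875; next y=-1/5·1.75+1/4·0.875=-0.13125
n=2: y=-0.13125, sp=2, e=sp−y=2.13125; I=4.38125, D=e−e_prev=1.88125; u=2·2.13125+3/4·4.38125+3/4·1.88125=8.959375; next y=-1/5·(-0.13125)+1/4·8.959375≈2.266094
n=3: y≈2.266094, sp=2, e=sp−y≈-0.266094; I≈4.115156, D=e−e_prev≈-2.397344; u=2·(-0.266094)+3/4·4.115156+3/4·(-2.397344)≈0.756172; next y=-1/5·2.266094+1/4·0.756172≈-0.264176
n=4: y≈-0.264176, sp=2, e=sp−y≈2.264176; I≈6.379332, D=e−e_prev≈2.530270; u=2·2.264176+3/4·6.379332+3/4·2.530270≈11.210553; next y=-1/5·(-0.264176)+1/4·11.210553≈2.855473
n=5: y≈2.855473, sp=2, e=sp−y≈-0.855473; I≈5.523859, D=e−e_prev≈-3.119649; u=2·(-0.855473)+3/4·5.523859+3/4·(-3.119649)≈0.092210; next y=-1/5·2.855473+1/4·0.092210≈-0.548042
n=6: y≈-0.548042, sp=2, e=sp−y≈2.548042; I≈8.071901, D=e−e_prev≈3.403515; u=2·2.548042+3/4·8.071901+3/4·3.403515≈13.702646; next y=-1/5·(-0.548042)+1/4·13.702646≈3.535270
n=7: y≈3.535270, sp=2, e=sp−y≈-1.535270; I≈6.536631, D=e−e_prev≈-4.083312; u=2·(-1.535270)+3/4·6.536631+3/4·(-4.083312)≈-1.230551; next y=-1/5·3.535270+1/4·(-1.230551)≈-1.014692
n=8: y≈-1.014692, sp=2, e=sp−y≈3.014692; I≈9.551322, D=e−e_prev≈4.549962; u=2·3.014692+3/4·9.551322+3/4·4.549962≈16.605346; next y=-1/5·(-1.014692)+1/4·16.605346≈4.354275
n=9: y≈4.354275, sp=2, e=sp−y≈-2.354275; I≈7.197048, D=e−e_prev≈-5.368967; u=2·(-2.354275)+3/4·7.197048+3/4·(-5.368967)≈-3.337489; next y=-1/5·4.354275+1/4·(-3.337489)≈-1.705227
n=10: y≈-1.705227, sp=2, e=sp−y≈3.705227; I≈10.902275, D=e−e_prev≈6.059502; u=2·3.705227+3/4·10.902275+3/4·6.059502≈20.131787; next y=-1/5·(-1.705227)+1/4·20.131787≈5.373992
n=11: y≈5.373992, sp=2, e=sp−y≈-3.373992; I≈7.528283, D=e−e_prev≈-7.079220; u=2·(-3.373992)+3/4·7.528283+3/4·(-7.079220)≈-6.411187; next y=-1/5·5.373992+1/4·(-6.411187)≈-2.677595

0 2 7.000 0.000
1 2 0.875 1.750
2 2 8.959 -0.131
3 2 0.756 2.266
4 2 11.211 -0.264
5 2 0.092 2.855
6 2 13.703 -0.548
7 2 -1.231 3.535
8 2 16.605 -1.015
9 2 -3.337 4.354
10 2 20.132 -1.705
11 2 -6.411 5.374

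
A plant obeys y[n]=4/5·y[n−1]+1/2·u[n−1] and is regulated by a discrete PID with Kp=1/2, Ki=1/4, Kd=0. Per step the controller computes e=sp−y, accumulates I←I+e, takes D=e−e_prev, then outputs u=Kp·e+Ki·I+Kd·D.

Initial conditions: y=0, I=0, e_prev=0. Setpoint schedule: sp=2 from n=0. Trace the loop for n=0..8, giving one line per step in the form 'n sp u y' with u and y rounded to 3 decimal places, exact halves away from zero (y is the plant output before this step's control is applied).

0 2 1.500 0.000
1 2 1.438 0.750
2 2 1.323 1.319
3 2 1.195 1.717
4 2 1.075 1.971
5 2 0.975 2.114
6 2 0.898 2.179
7 2 0.843 2.192
8 2 0.808 2.175

(exact arithmetic carried between steps; '≈' marks a value shown rounded to 6 d.p. or computed from one; I and e_prev carry over from the previous line; the table rounds u and y to 3 d.p., halves away from zero)
n=0: y=0, sp=2, e=sp−y=2; I=2, D=e−e_prev=2; u=1/2·2+1/4·2+0·2=1.5; next y=4/5·0+1/2·1.5=0.75
n=1: y=0.75, sp=2, e=sp−y=1.25; I=3.25, D=e−e_prev=-0.75; u=1/2·1.25+1/4·3.25+0·(-0.75)=1.4375; next y=4/5·0.75+1/2·1.4375=1.31875
n=2: y=1.31875, sp=2, e=sp−y=0.68125; I=3.93125, D=e−e_prev=-0.56875; u=1/2·0.68125+1/4·3.93125+0·(-0.56875)≈1.323438; next y=4/5·1.31875+1/2·1.323438≈1.716719
n=3: y≈1.716719, sp=2, e=sp−y≈0.283281; I≈4.214531, D=e−e_prev≈-0.397969; u=1/2·0.283281+1/4·4.214531+0·(-0.397969)≈1.195273; next y=4/5·1.716719+1/2·1.195273≈1.971012
n=4: y≈1.971012, sp=2, e=sp−y≈0.028988; I≈4.243520, D=e−e_prev≈-0.254293; u=1/2·0.028988+1/4·4.243520+0·(-0.254293)≈1.075374; next y=4/5·1.971012+1/2·1.075374≈2.114496
n=5: y≈2.114496, sp=2, e=sp−y≈-0.114496; I≈4.129023, D=e−e_prev≈-0.143485; u=1/2·(-0.114496)+1/4·4.129023+0·(-0.143485)≈0.975008; next y=4/5·2.114496+1/2·0.975008≈2.179101
n=6: y≈2.179101, sp=2, e=sp−y≈-0.179101; I≈3.949922, D=e−e_prev≈-0.064605; u=1/2·(-0.179101)+1/4·3.949922+0·(-0.064605)≈0.897930; next y=4/5·2.179101+1/2·0.897930≈2.192246
n=7: y≈2.192246, sp=2, e=sp−y≈-0.192246; I≈3.757676, D=e−e_prev≈-0.013145; u=1/2·(-0.192246)+1/4·3.757676+0·(-0.013145)≈0.843296; next y=4/5·2.192246+1/2·0.843296≈2.175445
n=8: y≈2.175445, sp=2, e=sp−y≈-0.175445; I≈3.582232, D=e−e_prev≈0.016801; u=1/2·(-0.175445)+1/4·3.582232+0·0.016801≈0.807836; next y=4/5·2.175445+1/2·0.807836≈2.144274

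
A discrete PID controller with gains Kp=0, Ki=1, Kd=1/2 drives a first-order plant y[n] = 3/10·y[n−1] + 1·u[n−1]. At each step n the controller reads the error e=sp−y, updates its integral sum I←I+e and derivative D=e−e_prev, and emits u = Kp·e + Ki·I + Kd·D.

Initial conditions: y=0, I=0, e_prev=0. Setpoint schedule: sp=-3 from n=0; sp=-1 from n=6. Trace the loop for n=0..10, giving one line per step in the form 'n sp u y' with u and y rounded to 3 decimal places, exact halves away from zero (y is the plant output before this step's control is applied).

(exact arithmetic carried between steps; '≈' marks a value shown rounded to 6 d.p. or computed from one; I and e_prev carry over from the previous line; the table rounds u and y to 3 d.p., halves away from zero)
n=0: y=0, sp=-3, e=sp−y=-3; I=-3, D=e−e_prev=-3; u=0·(-3)+1·(-3)+1/2·(-3)=-4.5; next y=3/10·0+1·(-4.5)=-4.5
n=1: y=-4.5, sp=-3, e=sp−y=1.5; I=-1.5, D=e−e_prev=4.5; u=0·1.5+1·(-1.5)+1/2·4.5=0.75; next y=3/10·(-4.5)+1·0.75=-0.6
n=2: y=-0.6, sp=-3, e=sp−y=-2.4; I=-3.9, D=e−e_prev=-3.9; u=0·(-2.4)+1·(-3.9)+1/2·(-3.9)=-5.85; next y=3/10·(-0.6)+1·(-5.85)=-6.03
n=3: y=-6.03, sp=-3, e=sp−y=3.03; I=-0.87, D=e−e_prev=5.43; u=0·3.03+1·(-0.87)+1/2·5.43=1.845; next y=3/10·(-6.03)+1·1.845=0.036
n=4: y=0.036, sp=-3, e=sp−y=-3.036; I=-3.906, D=e−e_prev=-6.066; u=0·(-3.036)+1·(-3.906)+1/2·(-6.066)=-6.939; next y=3/10·0.036+1·(-6.939)=-6.9282
n=5: y=-6.9282, sp=-3, e=sp−y=3.9282; I=0.0222, D=e−e_prev=6.9642; u=0·3.9282+1·0.0222+1/2·6.9642=3.5043; next y=3/10·(-6.9282)+1·3.5043=1.42584
n=6: y=1.42584, sp=-1, e=sp−y=-2.42584; I=-2.40364, D=e−e_prev=-6.35404; u=0·(-2.42584)+1·(-2.40364)+1/2·(-6.35404)=-5.58066; next y=3/10·1.42584+1·(-5.58066)=-5.152908
n=7: y=-5.152908, sp=-1, e=sp−y=4.152908; I=1.749268, D=e−e_prev=6.578748; u=0·4.152908+1·1.749268+1/2·6.578748=5.038642; next y=3/10·(-5.152908)+1·5.038642≈3.492770
n=8: y≈3.492770, sp=-1, e=sp−y≈-4.492770; I≈-2.743502, D=e−e_prev≈-8.645678; u=0·(-4.492770)+1·(-2.743502)+1/2·(-8.645678)≈-7.066340; next y=3/10·3.492770+1·(-7.066340)≈-6.018510
n=9: y≈-6.018510, sp=-1, e=sp−y≈5.018510; I≈2.275008, D=e−e_prev≈9.511279; u=0·5.018510+1·2.275008+1/2·9.511279≈7.030647; next y=3/10·(-6.018510)+1·7.030647≈5.225095
n=10: y≈5.225095, sp=-1, e=sp−y≈-6.225095; I≈-3.950087, D=e−e_prev≈-11.243604; u=0·(-6.225095)+1·(-3.950087)+1/2·(-11.243604)≈-9.571889; next y=3/10·5.225095+1·(-9.571889)≈-8.004360

0 -3 -4.500 0.000
1 -3 0.750 -4.500
2 -3 -5.850 -0.600
3 -3 1.845 -6.030
4 -3 -6.939 0.036
5 -3 3.504 -6.928
6 -1 -5.581 1.426
7 -1 5.039 -5.153
8 -1 -7.066 3.493
9 -1 7.031 -6.019
10 -1 -9.572 5.225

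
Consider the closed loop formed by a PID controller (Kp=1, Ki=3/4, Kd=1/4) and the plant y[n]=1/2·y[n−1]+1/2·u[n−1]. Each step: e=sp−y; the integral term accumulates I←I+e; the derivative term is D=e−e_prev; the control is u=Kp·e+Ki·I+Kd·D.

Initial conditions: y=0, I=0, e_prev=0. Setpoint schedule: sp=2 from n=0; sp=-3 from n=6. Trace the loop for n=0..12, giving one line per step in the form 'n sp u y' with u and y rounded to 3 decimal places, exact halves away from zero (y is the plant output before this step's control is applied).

0 2 4.000 0.000
1 2 1.000 2.000
2 2 2.500 1.500
3 2 1.750 2.000
4 2 2.125 1.875
5 2 1.938 2.000
6 -3 -7.969 1.969
7 -3 -0.516 -3.000
8 -3 -4.242 -1.758
9 -3 -2.379 -3.000
10 -3 -3.311 -2.689
11 -3 -2.845 -3.000
12 -3 -3.078 -2.922

(exact arithmetic carried between steps; '≈' marks a value shown rounded to 6 d.p. or computed from one; I and e_prev carry over from the previous line; the table rounds u and y to 3 d.p., halves away from zero)
n=0: y=0, sp=2, e=sp−y=2; I=2, D=e−e_prev=2; u=1·2+3/4·2+1/4·2=4; next y=1/2·0+1/2·4=2
n=1: y=2, sp=2, e=sp−y=0; I=2, D=e−e_prev=-2; u=1·0+3/4·2+1/4·(-2)=1; next y=1/2·2+1/2·1=1.5
n=2: y=1.5, sp=2, e=sp−y=0.5; I=2.5, D=e−e_prev=0.5; u=1·0.5+3/4·2.5+1/4·0.5=2.5; next y=1/2·1.5+1/2·2.5=2
n=3: y=2, sp=2, e=sp−y=0; I=2.5, D=e−e_prev=-0.5; u=1·0+3/4·2.5+1/4·(-0.5)=1.75; next y=1/2·2+1/2·1.75=1.875
n=4: y=1.875, sp=2, e=sp−y=0.125; I=2.625, D=e−e_prev=0.125; u=1·0.125+3/4·2.625+1/4·0.125=2.125; next y=1/2·1.875+1/2·2.125=2
n=5: y=2, sp=2, e=sp−y=0; I=2.625, D=e−e_prev=-0.125; u=1·0+3/4·2.625+1/4·(-0.125)=1.9375; next y=1/2·2+1/2·1.9375=1.96875
n=6: y=1.96875, sp=-3, e=sp−y=-4.96875; I=-2.34375, D=e−e_prev=-4.96875; u=1·(-4.96875)+3/4·(-2.34375)+1/4·(-4.96875)=-7.96875; next y=1/2·1.96875+1/2·(-7.96875)=-3
n=7: y=-3, sp=-3, e=sp−y=0; I=-2.34375, D=e−e_prev=4.96875; u=1·0+3/4·(-2.34375)+1/4·4.96875=-0.515625; next y=1/2·(-3)+1/2·(-0.515625)≈-1.757813
n=8: y≈-1.757813, sp=-3, e=sp−y≈-1.242188; I≈-3.585938, D=e−e_prev≈-1.242188; u=1·(-1.242188)+3/4·(-3.585938)+1/4·(-1.242188)≈-4.242188; next y=1/2·(-1.757813)+1/2·(-4.242188)≈-3
n=9: y=-3, sp=-3, e=sp−y=0; I≈-3.585938, D=e−e_prev≈1.242188; u=1·0+3/4·(-3.585938)+1/4·1.242188≈-2.378906; next y=1/2·(-3)+1/2·(-2.378906)≈-2.689453
n=10: y≈-2.689453, sp=-3, e=sp−y≈-0.310547; I≈-3.896484, D=e−e_prev≈-0.310547; u=1·(-0.310547)+3/4·(-3.896484)+1/4·(-0.310547)≈-3.310547; next y=1/2·(-2.689453)+1/2·(-3.310547)≈-3
n=11: y=-3, sp=-3, e=sp−y=0; I≈-3.896484, D=e−e_prev≈0.310547; u=1·0+3/4·(-3.896484)+1/4·0.310547≈-2.844727; next y=1/2·(-3)+1/2·(-2.844727)≈-2.922363
n=12: y≈-2.922363, sp=-3, e=sp−y≈-0.077637; I≈-3.974121, D=e−e_prev≈-0.077637; u=1·(-0.077637)+3/4·(-3.974121)+1/4·(-0.077637)≈-3.077637; next y=1/2·(-2.922363)+1/2·(-3.077637)≈-3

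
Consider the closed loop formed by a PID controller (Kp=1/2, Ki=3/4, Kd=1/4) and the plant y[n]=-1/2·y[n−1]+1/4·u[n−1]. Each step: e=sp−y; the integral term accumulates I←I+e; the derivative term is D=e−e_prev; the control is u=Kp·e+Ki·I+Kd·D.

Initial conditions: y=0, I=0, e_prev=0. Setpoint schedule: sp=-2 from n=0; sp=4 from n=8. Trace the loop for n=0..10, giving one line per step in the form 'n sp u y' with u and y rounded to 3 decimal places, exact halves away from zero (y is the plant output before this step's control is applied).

(exact arithmetic carried between steps; '≈' marks a value shown rounded to 6 d.p. or computed from one; I and e_prev carry over from the previous line; the table rounds u and y to 3 d.p., halves away from zero)
n=0: y=0, sp=-2, e=sp−y=-2; I=-2, D=e−e_prev=-2; u=1/2·(-2)+3/4·(-2)+1/4·(-2)=-3; next y=-1/2·0+1/4·(-3)=-0.75
n=1: y=-0.75, sp=-2, e=sp−y=-1.25; I=-3.25, D=e−e_prev=0.75; u=1/2·(-1.25)+3/4·(-3.25)+1/4·0.75=-2.875; next y=-1/2·(-0.75)+1/4·(-2.875)=-0.34375
n=2: y=-0.34375, sp=-2, e=sp−y=-1.65625; I=-4.90625, D=e−e_prev=-0.40625; u=1/2·(-1.65625)+3/4·(-4.90625)+1/4·(-0.40625)=-4.609375; next y=-1/2·(-0.34375)+1/4·(-4.609375)≈-0.980469
n=3: y≈-0.980469, sp=-2, e=sp−y≈-1.019531; I≈-5.925781, D=e−e_prev≈0.636719; u=1/2·(-1.019531)+3/4·(-5.925781)+1/4·0.636719≈-4.794922; next y=-1/2·(-0.980469)+1/4·(-4.794922)≈-0.708496
n=4: y≈-0.708496, sp=-2, e=sp−y≈-1.291504; I≈-7.217285, D=e−e_prev≈-0.271973; u=1/2·(-1.291504)+3/4·(-7.217285)+1/4·(-0.271973)≈-6.126709; next y=-1/2·(-0.708496)+1/4·(-6.126709)≈-1.177429
n=5: y≈-1.177429, sp=-2, e=sp−y≈-0.822571; I≈-8.039856, D=e−e_prev≈0.468933; u=1/2·(-0.822571)+3/4·(-8.039856)+1/4·0.468933≈-6.323944; next y=-1/2·(-1.177429)+1/4·(-6.323944)≈-0.992271
n=6: y≈-0.992271, sp=-2, e=sp−y≈-1.007729; I≈-9.047585, D=e−e_prev≈-0.185158; u=1/2·(-1.007729)+3/4·(-9.047585)+1/4·(-0.185158)≈-7.335842; next y=-1/2·(-0.992271)+1/4·(-7.335842)≈-1.337825
n=7: y≈-1.337825, sp=-2, e=sp−y≈-0.662175; I≈-9.709760, D=e−e_prev≈0.345553; u=1/2·(-0.662175)+3/4·(-9.709760)+1/4·0.345553≈-7.527019; next y=-1/2·(-1.337825)+1/4·(-7.527019)≈-1.212842
n=8: y≈-1.212842, sp=4, e=sp−y≈5.212842; I≈-4.496917, D=e−e_prev≈5.875018; u=1/2·5.212842+3/4·(-4.496917)+1/4·5.875018≈0.702488; next y=-1/2·(-1.212842)+1/4·0.702488≈0.782043
n=9: y≈0.782043, sp=4, e=sp−y≈3.217957; I≈-1.278960, D=e−e_prev≈-1.994885; u=1/2·3.217957+3/4·(-1.278960)+1/4·(-1.994885)≈0.151037; next y=-1/2·0.782043+1/4·0.151037≈-0.353262
n=10: y≈-0.353262, sp=4, e=sp−y≈4.353262; I≈3.074302, D=e−e_prev≈1.135305; u=1/2·4.353262+3/4·3.074302+1/4·1.135305≈4.766184; next y=-1/2·(-0.353262)+1/4·4.766184≈1.368177

0 -2 -3.000 0.000
1 -2 -2.875 -0.750
2 -2 -4.609 -0.344
3 -2 -4.795 -0.980
4 -2 -6.127 -0.708
5 -2 -6.324 -1.177
6 -2 -7.336 -0.992
7 -2 -7.527 -1.338
8 4 0.702 -1.213
9 4 0.151 0.782
10 4 4.766 -0.353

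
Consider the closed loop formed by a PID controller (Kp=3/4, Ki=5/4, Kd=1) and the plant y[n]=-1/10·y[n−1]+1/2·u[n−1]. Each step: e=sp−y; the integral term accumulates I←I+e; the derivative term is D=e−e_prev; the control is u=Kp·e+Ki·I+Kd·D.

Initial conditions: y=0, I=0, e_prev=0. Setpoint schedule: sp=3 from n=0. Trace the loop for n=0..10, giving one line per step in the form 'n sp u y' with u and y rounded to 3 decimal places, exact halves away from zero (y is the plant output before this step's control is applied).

(exact arithmetic carried between steps; '≈' marks a value shown rounded to 6 d.p. or computed from one; I and e_prev carry over from the previous line; the table rounds u and y to 3 d.p., halves away from zero)
n=0: y=0, sp=3, e=sp−y=3; I=3, D=e−e_prev=3; u=3/4·3+5/4·3+1·3=9; next y=-1/10·0+1/2·9=4.5
n=1: y=4.5, sp=3, e=sp−y=-1.5; I=1.5, D=e−e_prev=-4.5; u=3/4·(-1.5)+5/4·1.5+1·(-4.5)=-3.75; next y=-1/10·4.5+1/2·(-3.75)=-2.325
n=2: y=-2.325, sp=3, e=sp−y=5.325; I=6.825, D=e−e_prev=6.825; u=3/4·5.325+5/4·6.825+1·6.825=19.35; next y=-1/10·(-2.325)+1/2·19.35=9.9075
n=3: y=9.9075, sp=3, e=sp−y=-6.9075; I=-0.0825, D=e−e_prev=-12.2325; u=3/4·(-6.9075)+5/4·(-0.0825)+1·(-12.2325)=-17.51625; next y=-1/10·9.9075+1/2·(-17.51625)=-9.748875
n=4: y=-9.748875, sp=3, e=sp−y=12.748875; I=12.666375, D=e−e_prev=19.656375; u=3/4·12.748875+5/4·12.666375+1·19.656375=45.051; next y=-1/10·(-9.748875)+1/2·45.051≈23.500388
n=5: y≈23.500388, sp=3, e=sp−y≈-20.500388; I≈-7.834013, D=e−e_prev≈-33.249263; u=3/4·(-20.500388)+5/4·(-7.834013)+1·(-33.249263)≈-58.417069; next y=-1/10·23.500388+1/2·(-58.417069)≈-31.558573
n=6: y≈-31.558573, sp=3, e=sp−y≈34.558573; I≈26.724561, D=e−e_prev≈55.058961; u=3/4·34.558573+5/4·26.724561+1·55.058961≈114.383591; next y=-1/10·(-31.558573)+1/2·114.383591≈60.347653
n=7: y≈60.347653, sp=3, e=sp−y≈-57.347653; I≈-30.623092, D=e−e_prev≈-91.906226; u=3/4·(-57.347653)+5/4·(-30.623092)+1·(-91.906226)≈-173.195831; next y=-1/10·60.347653+1/2·(-173.195831)≈-92.632681
n=8: y≈-92.632681, sp=3, e=sp−y≈95.632681; I≈65.009589, D=e−e_prev≈152.980334; u=3/4·95.632681+5/4·65.009589+1·152.980334≈305.966830; next y=-1/10·(-92.632681)+1/2·305.966830≈162.246683
n=9: y≈162.246683, sp=3, e=sp−y≈-159.246683; I≈-94.237095, D=e−e_prev≈-254.879364; u=3/4·(-159.246683)+5/4·(-94.237095)+1·(-254.879364)≈-492.110745; next y=-1/10·162.246683+1/2·(-492.110745)≈-262.280041
n=10: y≈-262.280041, sp=3, e=sp−y≈265.280041; I≈171.042946, D=e−e_prev≈424.526724; u=3/4·265.280041+5/4·171.042946+1·424.526724≈837.290437; next y=-1/10·(-262.280041)+1/2·837.290437≈444.873223

0 3 9.000 0.000
1 3 -3.750 4.500
2 3 19.350 -2.325
3 3 -17.516 9.908
4 3 45.051 -9.749
5 3 -58.417 23.500
6 3 114.384 -31.559
7 3 -173.196 60.348
8 3 305.967 -92.633
9 3 -492.111 162.247
10 3 837.290 -262.280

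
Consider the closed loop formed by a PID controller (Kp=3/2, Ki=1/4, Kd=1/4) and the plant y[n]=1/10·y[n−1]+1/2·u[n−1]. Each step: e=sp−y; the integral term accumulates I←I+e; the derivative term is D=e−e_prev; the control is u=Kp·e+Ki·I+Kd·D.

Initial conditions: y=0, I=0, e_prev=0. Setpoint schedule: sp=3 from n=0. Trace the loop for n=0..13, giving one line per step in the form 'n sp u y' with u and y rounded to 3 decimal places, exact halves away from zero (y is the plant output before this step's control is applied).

(exact arithmetic carried between steps; '≈' marks a value shown rounded to 6 d.p. or computed from one; I and e_prev carry over from the previous line; the table rounds u and y to 3 d.p., halves away from zero)
n=0: y=0, sp=3, e=sp−y=3; I=3, D=e−e_prev=3; u=3/2·3+1/4·3+1/4·3=6; next y=1/10·0+1/2·6=3
n=1: y=3, sp=3, e=sp−y=0; I=3, D=e−e_prev=-3; u=3/2·0+1/4·3+1/4·(-3)=0; next y=1/10·3+1/2·0=0.3
n=2: y=0.3, sp=3, e=sp−y=2.7; I=5.7, D=e−e_prev=2.7; u=3/2·2.7+1/4·5.7+1/4·2.7=6.15; next y=1/10·0.3+1/2·6.15=3.105
n=3: y=3.105, sp=3, e=sp−y=-0.105; I=5.595, D=e−e_prev=-2.805; u=3/2·(-0.105)+1/4·5.595+1/4·(-2.805)=0.54; next y=1/10·3.105+1/2·0.54=0.5805
n=4: y=0.5805, sp=3, e=sp−y=2.4195; I=8.0145, D=e−e_prev=2.5245; u=3/2·2.4195+1/4·8.0145+1/4·2.5245=6.264; next y=1/10·0.5805+1/2·6.264=3.19005
n=5: y=3.19005, sp=3, e=sp−y=-0.19005; I=7.82445, D=e−e_prev=-2.60955; u=3/2·(-0.19005)+1/4·7.82445+1/4·(-2.60955)=1.01865; next y=1/10·3.19005+1/2·1.01865=0.82833
n=6: y=0.82833, sp=3, e=sp−y=2.17167; I=9.99612, D=e−e_prev=2.36172; u=3/2·2.17167+1/4·9.99612+1/4·2.36172=6.346965; next y=1/10·0.82833+1/2·6.346965≈3.256316
n=7: y≈3.256316, sp=3, e=sp−y≈-0.256316; I≈9.739805, D=e−e_prev≈-2.427986; u=3/2·(-0.256316)+1/4·9.739805+1/4·(-2.427986)≈1.443482; next y=1/10·3.256316+1/2·1.443482≈1.047372
n=8: y≈1.047372, sp=3, e=sp−y≈1.952628; I≈11.692432, D=e−e_prev≈2.208943; u=3/2·1.952628+1/4·11.692432+1/4·2.208943≈6.404285; next y=1/10·1.047372+1/2·6.404285≈3.306880
n=9: y≈3.306880, sp=3, e=sp−y≈-0.306880; I≈11.385552, D=e−e_prev≈-2.259508; u=3/2·(-0.306880)+1/4·11.385552+1/4·(-2.259508)≈1.821191; next y=1/10·3.306880+1/2·1.821191≈1.241284
n=10: y≈1.241284, sp=3, e=sp−y≈1.758716; I≈13.144269, D=e−e_prev≈2.065596; u=3/2·1.758716+1/4·13.144269+1/4·2.065596≈6.440541; next y=1/10·1.241284+1/2·6.440541≈3.344399
n=11: y≈3.344399, sp=3, e=sp−y≈-0.344399; I≈12.799870, D=e−e_prev≈-2.103115; u=3/2·(-0.344399)+1/4·12.799870+1/4·(-2.103115)≈2.157591; next y=1/10·3.344399+1/2·2.157591≈1.413235
n=12: y≈1.413235, sp=3, e=sp−y≈1.586765; I≈14.386635, D=e−e_prev≈1.931164; u=3/2·1.586765+1/4·14.386635+1/4·1.931164≈6.459597; next y=1/10·1.413235+1/2·6.459597≈3.371122
n=13: y≈3.371122, sp=3, e=sp−y≈-0.371122; I≈14.015513, D=e−e_prev≈-1.957887; u=3/2·(-0.371122)+1/4·14.015513+1/4·(-1.957887)≈2.457724; next y=1/10·3.371122+1/2·2.457724≈1.565974

0 3 6.000 0.000
1 3 0.000 3.000
2 3 6.150 0.300
3 3 0.540 3.105
4 3 6.264 0.581
5 3 1.019 3.190
6 3 6.347 0.828
7 3 1.443 3.256
8 3 6.404 1.047
9 3 1.821 3.307
10 3 6.441 1.241
11 3 2.158 3.344
12 3 6.460 1.413
13 3 2.458 3.371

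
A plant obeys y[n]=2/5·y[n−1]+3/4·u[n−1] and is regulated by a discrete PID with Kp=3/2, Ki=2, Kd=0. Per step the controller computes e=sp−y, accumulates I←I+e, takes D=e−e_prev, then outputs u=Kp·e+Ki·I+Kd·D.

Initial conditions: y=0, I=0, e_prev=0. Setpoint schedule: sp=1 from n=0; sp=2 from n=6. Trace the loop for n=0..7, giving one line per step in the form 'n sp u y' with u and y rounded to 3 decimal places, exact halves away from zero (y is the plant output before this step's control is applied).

(exact arithmetic carried between steps; '≈' marks a value shown rounded to 6 d.p. or computed from one; I and e_prev carry over from the previous line; the table rounds u and y to 3 d.p., halves away from zero)
n=0: y=0, sp=1, e=sp−y=1; I=1, D=e−e_prev=1; u=3/2·1+2·1+0·1=3.5; next y=2/5·0+3/4·3.5=2.625
n=1: y=2.625, sp=1, e=sp−y=-1.625; I=-0.625, D=e−e_prev=-2.625; u=3/2·(-1.625)+2·(-0.625)+0·(-2.625)=-3.6875; next y=2/5·2.625+3/4·(-3.6875)=-1.715625
n=2: y=-1.715625, sp=1, e=sp−y=2.715625; I=2.090625, D=e−e_prev=4.340625; u=3/2·2.715625+2·2.090625+0·4.340625≈8.254688; next y=2/5·(-1.715625)+3/4·8.254688≈5.504766
n=3: y≈5.504766, sp=1, e=sp−y≈-4.504766; I≈-2.414141, D=e−e_prev≈-7.220391; u=3/2·(-4.504766)+2·(-2.414141)+0·(-7.220391)≈-11.585430; next y=2/5·5.504766+3/4·(-11.585430)≈-6.487166
n=4: y≈-6.487166, sp=1, e=sp−y≈7.487166; I≈5.073025, D=e−e_prev≈11.991932; u=3/2·7.487166+2·5.073025+0·11.991932≈21.376800; next y=2/5·(-6.487166)+3/4·21.376800≈13.437733
n=5: y≈13.437733, sp=1, e=sp−y≈-12.437733; I≈-7.364708, D=e−e_prev≈-19.924899; u=3/2·(-12.437733)+2·(-7.364708)+0·(-19.924899)≈-33.386016; next y=2/5·13.437733+3/4·(-33.386016)≈-19.664419
n=6: y≈-19.664419, sp=2, e=sp−y≈21.664419; I≈14.299711, D=e−e_prev≈34.102152; u=3/2·21.664419+2·14.299711+0·34.102152≈61.096050; next y=2/5·(-19.664419)+3/4·61.096050≈37.956270
n=7: y≈37.956270, sp=2, e=sp−y≈-35.956270; I≈-21.656559, D=e−e_prev≈-57.620689; u=3/2·(-35.956270)+2·(-21.656559)+0·(-57.620689)≈-97.247523; next y=2/5·37.956270+3/4·(-97.247523)≈-57.753134

0 1 3.500 0.000
1 1 -3.688 2.625
2 1 8.255 -1.716
3 1 -11.585 5.505
4 1 21.377 -6.487
5 1 -33.386 13.438
6 2 61.096 -19.664
7 2 -97.248 37.956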